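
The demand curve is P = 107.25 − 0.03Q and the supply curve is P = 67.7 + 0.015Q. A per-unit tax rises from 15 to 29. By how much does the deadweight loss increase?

Competitive equilibrium: 107.25 − 0.03Q = 67.7 + 0.015Q → Q* = 878.8889, P* = 80.8833.
For a per-unit tax t: ΔQ = t/0.045, so DWL = ½·t·(t/0.045) = t²/0.09.
At t = 15: DWL = 2500. At t = 29: DWL = 9344.444.
Increase = 9344.444 − 2500 = 6844.44.

6844.44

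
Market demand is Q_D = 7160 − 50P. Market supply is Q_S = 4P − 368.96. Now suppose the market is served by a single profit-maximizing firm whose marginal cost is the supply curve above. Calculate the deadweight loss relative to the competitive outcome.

In inverse form: demand P = 143.2 − 0.02Q, supply P = 92.24 + 0.25Q.
Competitive equilibrium: 143.2 − 0.02Q = 92.24 + 0.25Q → Q* = 188.7407, P* = 139.4252.
Marginal revenue: MR = 143.2 − 0.04Q. Set MR = MC: 143.2 − 0.04Q = 92.24 + 0.25Q → Q_m = 175.7241.
Price P_m = 143.2 − 0.02·175.7241 = 139.6855; MC(Q_m) = 92.24 + 0.25·175.7241 = 136.171.
Competitive Q* = 188.7407, so ΔQ = 13.0166; wedge = 139.6855 − 136.171 = 3.5145.
The triangle = ½ × 13.0166 × 3.5145 = 22.87.

22.87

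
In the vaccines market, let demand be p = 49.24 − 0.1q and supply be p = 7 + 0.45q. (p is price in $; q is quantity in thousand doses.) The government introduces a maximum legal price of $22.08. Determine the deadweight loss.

$515.33 thousand

Competitive equilibrium: 49.24 − 0.1q = 7 + 0.45q → q* = 76.8, p* = 41.56.
At the ceiling p = 22.08, quantity supplied = (22.08 − 7)/0.45 = 33.5111.
Willingness to pay at q' = 33.5111: 49.24 − 0.1·33.5111 = 45.8889.
Δq = 76.8 − 33.5111 = 43.2889; wedge = 45.8889 − 22.08 = 23.8089.
DWL = ½ × 43.2889 × 23.8089 = $515.33 thousand.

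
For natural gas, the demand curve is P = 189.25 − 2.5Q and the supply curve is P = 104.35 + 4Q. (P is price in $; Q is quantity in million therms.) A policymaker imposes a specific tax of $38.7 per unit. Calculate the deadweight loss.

Competitive equilibrium: 189.25 − 2.5Q = 104.35 + 4Q → Q* = 13.0615, P* = 156.5962.
With the tax, the buyer price exceeds the seller price by 38.7: (189.25 − 2.5Q) − (104.35 + 4Q) = 38.7 → Q' = 7.1077.
ΔQ = 13.0615 − 7.1077 = 5.9538; the wedge equals the tax, 38.7.
The triangle = ½ × 5.9538 × 38.7 = $115.21 million.

$115.21 million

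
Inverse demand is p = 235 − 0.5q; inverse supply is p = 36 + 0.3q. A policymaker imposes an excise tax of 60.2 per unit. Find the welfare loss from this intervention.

2265.025

Competitive equilibrium: 235 − 0.5q = 36 + 0.3q → q* = 248.75, p* = 110.625.
With the tax, the buyer price exceeds the seller price by 60.2: (235 − 0.5q) − (36 + 0.3q) = 60.2 → q' = 173.5.
Δq = 248.75 − 173.5 = 75.25; the wedge equals the tax, 60.2.
Welfare loss = ½ × 75.25 × 60.2 = 2265.025.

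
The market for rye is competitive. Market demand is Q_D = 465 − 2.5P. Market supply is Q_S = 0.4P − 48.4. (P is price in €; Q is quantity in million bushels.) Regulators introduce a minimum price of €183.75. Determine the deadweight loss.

€408.70 million

In inverse form: demand P = 186 − 0.4Q, supply P = 121 + 2.5Q.
Competitive equilibrium: 186 − 0.4Q = 121 + 2.5Q → Q* = 22.4138, P* = 177.0345.
At the floor P = 183.75, quantity demanded = (186 − 183.75)/0.4 = 5.625.
Sellers' marginal cost at Q' = 5.625: 121 + 2.5·5.625 = 135.0625.
ΔQ = 22.4138 − 5.625 = 16.7888; wedge = 183.75 − 135.0625 = 48.6875.
The triangle = ½ × 16.7888 × 48.6875 = €408.70 million.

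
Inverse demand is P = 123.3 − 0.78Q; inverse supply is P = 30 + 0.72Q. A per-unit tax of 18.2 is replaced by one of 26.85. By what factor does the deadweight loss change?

2.176

Competitive equilibrium: 123.3 − 0.78Q = 30 + 0.72Q → Q* = 62.2, P* = 74.784.
For a per-unit tax t: ΔQ = t/1.5, so DWL = ½·t·(t/1.5) = t²/3.
At t = 18.2: DWL = 110.413. At t = 26.85: DWL = 240.3075.
Ratio = (26.85/18.2)² = 2.176.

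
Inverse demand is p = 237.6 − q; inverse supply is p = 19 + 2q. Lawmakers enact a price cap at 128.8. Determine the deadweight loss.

Competitive equilibrium: 237.6 − q = 19 + 2q → q* = 72.8667, p* = 164.7333.
At the ceiling p = 128.8, quantity supplied = (128.8 − 19)/2 = 54.9.
Willingness to pay at q' = 54.9: 237.6 − 1·54.9 = 182.7.
Δq = 72.8667 − 54.9 = 17.9667; wedge = 182.7 − 128.8 = 53.9.
DWL = ½ × 17.9667 × 53.9 = 484.20.

484.20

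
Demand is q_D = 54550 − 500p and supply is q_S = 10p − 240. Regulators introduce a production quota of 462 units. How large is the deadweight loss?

In inverse form: demand p = 109.1 − 0.002q, supply p = 24 + 0.1q.
Competitive equilibrium: 109.1 − 0.002q = 24 + 0.1q → q* = 834.3137, p* = 107.4314.
At q = 462: demand price = 109.1 − 0.002·462 = 108.176; supply price = 24 + 0.1·462 = 70.2.
Δq = 834.3137 − 462 = 372.3137; wedge = 108.176 − 70.2 = 37.976.
Deadweight loss = ½ × 372.3137 × 37.976 = 7069.49.

7069.49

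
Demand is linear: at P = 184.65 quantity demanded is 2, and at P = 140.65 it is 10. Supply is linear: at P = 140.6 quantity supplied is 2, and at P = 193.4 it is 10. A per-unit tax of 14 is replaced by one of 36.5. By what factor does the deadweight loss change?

Demand slope = (140.65 − 184.65)/(10 − 2) = −5.5, so P = 195.65 − 5.5Q.
Supply slope = (193.4 − 140.6)/(10 − 2) = 6.6, so P = 127.4 + 6.6Q.
Competitive equilibrium: 195.65 − 5.5Q = 127.4 + 6.6Q → Q* = 5.6405, P* = 164.6273.
For a per-unit tax t: ΔQ = t/12.1, so DWL = ½·t·(t/12.1) = t²/24.2.
At t = 14: DWL = 8.099. At t = 36.5: DWL = 55.052.
Ratio = (36.5/14)² = 6.797.

6.797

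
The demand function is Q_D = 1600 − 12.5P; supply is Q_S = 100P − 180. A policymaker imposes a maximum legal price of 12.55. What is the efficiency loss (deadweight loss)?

4818.35

In inverse form: demand P = 128 − 0.08Q, supply P = 1.8 + 0.01Q.
Competitive equilibrium: 128 − 0.08Q = 1.8 + 0.01Q → Q* = 1402.2222, P* = 15.8222.
At the ceiling P = 12.55, quantity supplied = (12.55 − 1.8)/0.01 = 1075.
Willingness to pay at Q' = 1075: 128 − 0.08·1075 = 42.
ΔQ = 1402.2222 − 1075 = 327.2222; wedge = 42 − 12.55 = 29.45.
Welfare loss = ½ × 327.2222 × 29.45 = 4818.35.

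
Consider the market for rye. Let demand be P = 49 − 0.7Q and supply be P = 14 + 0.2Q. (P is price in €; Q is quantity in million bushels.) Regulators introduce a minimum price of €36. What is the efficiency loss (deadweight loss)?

€185.76 million

Competitive equilibrium: 49 − 0.7Q = 14 + 0.2Q → Q* = 38.8889, P* = 21.7778.
At the floor P = 36, quantity demanded = (49 − 36)/0.7 = 18.5714.
Sellers' marginal cost at Q' = 18.5714: 14 + 0.2·18.5714 = 17.7143.
ΔQ = 38.8889 − 18.5714 = 20.3175; wedge = 36 − 17.7143 = 18.2857.
Deadweight loss = ½ × 20.3175 × 18.2857 = €185.76 million.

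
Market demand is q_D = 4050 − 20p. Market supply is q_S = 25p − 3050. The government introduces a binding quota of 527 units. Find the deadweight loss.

6075.69

In inverse form: demand p = 202.5 − 0.05q, supply p = 122 + 0.04q.
Competitive equilibrium: 202.5 − 0.05q = 122 + 0.04q → q* = 894.4444, p* = 157.7778.
At q = 527: demand price = 202.5 − 0.05·527 = 176.15; supply price = 122 + 0.04·527 = 143.08.
Δq = 894.4444 − 527 = 367.4444; wedge = 176.15 − 143.08 = 33.07.
The triangle = ½ × 367.4444 × 33.07 = 6075.69.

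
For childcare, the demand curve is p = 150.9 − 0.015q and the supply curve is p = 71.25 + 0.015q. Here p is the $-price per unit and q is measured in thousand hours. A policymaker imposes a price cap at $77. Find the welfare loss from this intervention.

$77407.04 thousand

Competitive equilibrium: 150.9 − 0.015q = 71.25 + 0.015q → q* = 2655, p* = 111.075.
At the ceiling p = 77, quantity supplied = (77 − 71.25)/0.015 = 383.3333.
Willingness to pay at q' = 383.3333: 150.9 − 0.015·383.3333 = 145.15.
Δq = 2655 − 383.3333 = 2271.6667; wedge = 145.15 − 77 = 68.15.
Welfare loss = ½ × 2271.6667 × 68.15 = $77407.04 thousand.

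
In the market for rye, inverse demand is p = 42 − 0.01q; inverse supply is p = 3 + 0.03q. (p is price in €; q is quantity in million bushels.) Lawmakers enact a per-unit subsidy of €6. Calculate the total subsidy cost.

€6750 million

Competitive equilibrium: 42 − 0.01q = 3 + 0.03q → q* = 975, p* = 32.25.
The subsidy lowers effective supply by 6: p = 0.03q − 3.
New quantity: 42 − 0.01q = 0.03q − 3 → q' = 1125.
Total subsidy cost = 6 × 1125 = €6750 million.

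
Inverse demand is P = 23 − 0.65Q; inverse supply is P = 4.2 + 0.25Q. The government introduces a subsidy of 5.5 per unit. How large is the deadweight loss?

16.81

Competitive equilibrium: 23 − 0.65Q = 4.2 + 0.25Q → Q* = 20.8889, P* = 9.4222.
The subsidy lowers effective supply by 5.5: P = 0.25Q − 1.3.
New quantity: 23 − 0.65Q = 0.25Q − 1.3 → Q' = 27.
Overproduction ΔQ = 27 − 20.8889 = 6.1111; wedge = subsidy = 5.5.
DWL = ½ × 6.1111 × 5.5 = 16.81.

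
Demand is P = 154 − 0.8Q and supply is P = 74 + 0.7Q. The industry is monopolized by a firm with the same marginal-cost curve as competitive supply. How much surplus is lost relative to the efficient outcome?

Competitive equilibrium: 154 − 0.8Q = 74 + 0.7Q → Q* = 53.3333, P* = 111.3333.
Marginal revenue: MR = 154 − 1.6Q. Set MR = MC: 154 − 1.6Q = 74 + 0.7Q → Q_m = 34.7826.
Price P_m = 154 − 0.8·34.7826 = 126.1739; MC(Q_m) = 74 + 0.7·34.7826 = 98.3478.
Competitive Q* = 53.3333, so ΔQ = 18.5507; wedge = 126.1739 − 98.3478 = 27.8261.
The triangle = ½ × 18.5507 × 27.8261 = 258.10.

258.10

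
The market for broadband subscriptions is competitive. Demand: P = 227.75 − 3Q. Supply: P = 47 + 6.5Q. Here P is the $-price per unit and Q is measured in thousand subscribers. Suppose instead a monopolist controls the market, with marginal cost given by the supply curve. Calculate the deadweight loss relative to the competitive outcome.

$99.04 thousand

Competitive equilibrium: 227.75 − 3Q = 47 + 6.5Q → Q* = 19.0263, P* = 170.6711.
Marginal revenue: MR = 227.75 − 6Q. Set MR = MC: 227.75 − 6Q = 47 + 6.5Q → Q_m = 14.46.
Price P_m = 227.75 − 3·14.46 = 184.37; MC(Q_m) = 47 + 6.5·14.46 = 140.99.
Competitive Q* = 19.0263, so ΔQ = 4.5663; wedge = 184.37 − 140.99 = 43.38.
Welfare loss = ½ × 4.5663 × 43.38 = $99.04 thousand.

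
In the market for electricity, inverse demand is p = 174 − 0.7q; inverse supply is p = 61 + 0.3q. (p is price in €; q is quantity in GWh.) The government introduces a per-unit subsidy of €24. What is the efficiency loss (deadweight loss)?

Competitive equilibrium: 174 − 0.7q = 61 + 0.3q → q* = 113, p* = 94.9.
The subsidy lowers effective supply by 24: p = 37 + 0.3q.
New quantity: 174 − 0.7q = 37 + 0.3q → q' = 137.
Overproduction Δq = 137 − 113 = 24; wedge = subsidy = 24.
DWL = ½ × 24 × 24 = €288.

€288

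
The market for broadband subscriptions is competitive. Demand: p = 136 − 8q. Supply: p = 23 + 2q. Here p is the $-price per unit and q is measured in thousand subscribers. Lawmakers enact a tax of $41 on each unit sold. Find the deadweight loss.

$84.05 thousand

Competitive equilibrium: 136 − 8q = 23 + 2q → q* = 11.3, p* = 45.6.
With the tax, the buyer price exceeds the seller price by 41: (136 − 8q) − (23 + 2q) = 41 → q' = 7.2.
Δq = 11.3 − 7.2 = 4.1; the wedge equals the tax, 41.
DWL = ½ × 4.1 × 41 = $84.05 thousand.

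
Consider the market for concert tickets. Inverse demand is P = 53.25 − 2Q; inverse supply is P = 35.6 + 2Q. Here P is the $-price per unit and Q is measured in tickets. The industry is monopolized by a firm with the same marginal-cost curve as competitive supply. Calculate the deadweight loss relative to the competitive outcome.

$4.33

Competitive equilibrium: 53.25 − 2Q = 35.6 + 2Q → Q* = 4.4125, P* = 44.425.
Marginal revenue: MR = 53.25 − 4Q. Set MR = MC: 53.25 − 4Q = 35.6 + 2Q → Q_m = 2.9417.
Price P_m = 53.25 − 2·2.9417 = 47.3666; MC(Q_m) = 35.6 + 2·2.9417 = 41.4834.
Competitive Q* = 4.4125, so ΔQ = 1.4708; wedge = 47.3666 − 41.4834 = 5.8832.
DWL = ½ × 1.4708 × 5.8832 = $4.33.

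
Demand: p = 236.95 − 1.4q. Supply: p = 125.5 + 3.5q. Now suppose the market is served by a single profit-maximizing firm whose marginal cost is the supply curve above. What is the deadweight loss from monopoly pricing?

62.59

Competitive equilibrium: 236.95 − 1.4q = 125.5 + 3.5q → q* = 22.7449, p* = 205.1071.
Marginal revenue: MR = 236.95 − 2.8q. Set MR = MC: 236.95 − 2.8q = 125.5 + 3.5q → q_m = 17.6905.
Price p_m = 236.95 − 1.4·17.6905 = 212.1833; MC(q_m) = 125.5 + 3.5·17.6905 = 187.4168.
Competitive q* = 22.7449, so Δq = 5.0544; wedge = 212.1833 − 187.4168 = 24.7665.
Welfare loss = ½ × 5.0544 × 24.7665 = 62.59.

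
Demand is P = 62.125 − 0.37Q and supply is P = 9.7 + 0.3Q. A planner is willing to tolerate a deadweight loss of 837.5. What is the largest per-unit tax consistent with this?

Competitive equilibrium: 62.125 − 0.37Q = 9.7 + 0.3Q → Q* = 78.2463, P* = 33.1739.
A tax t gives ΔQ = t/0.67 and wedge t, so DWL = t²/1.34.
t²/1.34 = 837.5 → t² = 1122.25 → t = 33.5.

33.5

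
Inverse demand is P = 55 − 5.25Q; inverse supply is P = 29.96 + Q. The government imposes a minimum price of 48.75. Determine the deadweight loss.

Competitive equilibrium: 55 − 5.25Q = 29.96 + Q → Q* = 4.0064, P* = 33.9664.
At the floor P = 48.75, quantity demanded = (55 − 48.75)/5.25 = 1.1905.
Sellers' marginal cost at Q' = 1.1905: 29.96 + 1·1.1905 = 31.1505.
ΔQ = 4.0064 − 1.1905 = 2.8159; wedge = 48.75 − 31.1505 = 17.5995.
The triangle = ½ × 2.8159 × 17.5995 = 24.78.

24.78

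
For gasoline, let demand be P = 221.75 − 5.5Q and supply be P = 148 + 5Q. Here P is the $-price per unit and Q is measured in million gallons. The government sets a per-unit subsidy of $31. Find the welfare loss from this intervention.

Competitive equilibrium: 221.75 − 5.5Q = 148 + 5Q → Q* = 7.0238, P* = 183.119.
The subsidy lowers effective supply by 31: P = 117 + 5Q.
New quantity: 221.75 − 5.5Q = 117 + 5Q → Q' = 9.9762.
Overproduction ΔQ = 9.9762 − 7.0238 = 2.9524; wedge = subsidy = 31.
DWL = ½ × 2.9524 × 31 = $45.76 million.

$45.76 million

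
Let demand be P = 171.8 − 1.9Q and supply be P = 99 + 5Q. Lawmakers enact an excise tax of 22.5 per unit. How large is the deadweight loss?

Competitive equilibrium: 171.8 − 1.9Q = 99 + 5Q → Q* = 10.5507, P* = 151.7536.
With the tax, the buyer price exceeds the seller price by 22.5: (171.8 − 1.9Q) − (99 + 5Q) = 22.5 → Q' = 7.2899.
ΔQ = 10.5507 − 7.2899 = 3.2608; the wedge equals the tax, 22.5.
DWL = ½ × 3.2608 × 22.5 = 36.68.

36.68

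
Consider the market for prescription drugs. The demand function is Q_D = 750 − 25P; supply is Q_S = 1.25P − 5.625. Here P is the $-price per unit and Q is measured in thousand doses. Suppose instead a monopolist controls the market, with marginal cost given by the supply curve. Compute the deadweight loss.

$0.80 thousand

In inverse form: demand P = 30 − 0.04Q, supply P = 4.5 + 0.8Q.
Competitive equilibrium: 30 − 0.04Q = 4.5 + 0.8Q → Q* = 30.3571, P* = 28.7857.
Marginal revenue: MR = 30 − 0.08Q. Set MR = MC: 30 − 0.08Q = 4.5 + 0.8Q → Q_m = 28.9773.
Price P_m = 30 − 0.04·28.9773 = 28.8409; MC(Q_m) = 4.5 + 0.8·28.9773 = 27.6818.
Competitive Q* = 30.3571, so ΔQ = 1.3798; wedge = 28.8409 − 27.6818 = 1.1591.
DWL = ½ × 1.3798 × 1.1591 = $0.80 thousand.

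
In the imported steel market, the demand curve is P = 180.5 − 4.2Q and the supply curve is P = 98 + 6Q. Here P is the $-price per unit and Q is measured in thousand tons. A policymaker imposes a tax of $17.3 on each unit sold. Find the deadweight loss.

$14.67 thousand

Competitive equilibrium: 180.5 − 4.2Q = 98 + 6Q → Q* = 8.0882, P* = 146.5294.
With the tax, the buyer price exceeds the seller price by 17.3: (180.5 − 4.2Q) − (98 + 6Q) = 17.3 → Q' = 6.3922.
ΔQ = 8.0882 − 6.3922 = 1.696; the wedge equals the tax, 17.3.
DWL = ½ × 1.696 × 17.3 = $14.67 thousand.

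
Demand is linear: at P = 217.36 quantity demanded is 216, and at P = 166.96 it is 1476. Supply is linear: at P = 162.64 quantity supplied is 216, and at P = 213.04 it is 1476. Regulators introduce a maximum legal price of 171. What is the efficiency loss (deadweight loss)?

Demand slope = (166.96 − 217.36)/(1476 − 216) = −0.04, so P = 226 − 0.04Q.
Supply slope = (213.04 − 162.64)/(1476 − 216) = 0.04, so P = 154 + 0.04Q.
Competitive equilibrium: 226 − 0.04Q = 154 + 0.04Q → Q* = 900, P* = 190.
At the ceiling P = 171, quantity supplied = (171 − 154)/0.04 = 425.
Willingness to pay at Q' = 425: 226 − 0.04·425 = 209.
ΔQ = 900 − 425 = 475; wedge = 209 − 171 = 38.
Welfare loss = ½ × 475 × 38 = 9025.

9025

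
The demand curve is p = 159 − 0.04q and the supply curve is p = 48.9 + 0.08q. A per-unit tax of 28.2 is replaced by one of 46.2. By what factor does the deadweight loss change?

2.684

Competitive equilibrium: 159 − 0.04q = 48.9 + 0.08q → q* = 917.5, p* = 122.3.
For a per-unit tax t: Δq = t/0.12, so DWL = ½·t·(t/0.12) = t²/0.24.
At t = 28.2: DWL = 3313.5. At t = 46.2: DWL = 8893.5.
Ratio = (46.2/28.2)² = 2.684.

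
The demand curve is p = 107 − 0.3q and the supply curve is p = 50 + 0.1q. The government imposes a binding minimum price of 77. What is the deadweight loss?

Competitive equilibrium: 107 − 0.3q = 50 + 0.1q → q* = 142.5, p* = 64.25.
At the floor p = 77, quantity demanded = (107 − 77)/0.3 = 100.
Sellers' marginal cost at q' = 100: 50 + 0.1·100 = 60.
Δq = 142.5 − 100 = 42.5; wedge = 77 − 60 = 17.
DWL = ½ × 42.5 × 17 = 361.25.

361.25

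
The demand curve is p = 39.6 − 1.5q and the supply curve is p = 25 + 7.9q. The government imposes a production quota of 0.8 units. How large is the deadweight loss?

Competitive equilibrium: 39.6 − 1.5q = 25 + 7.9q → q* = 1.5532, p* = 37.2702.
At q = 0.8: demand price = 39.6 − 1.5·0.8 = 38.4; supply price = 25 + 7.9·0.8 = 31.32.
Δq = 1.5532 − 0.8 = 0.7532; wedge = 38.4 − 31.32 = 7.08.
Welfare loss = ½ × 0.7532 × 7.08 = 2.67.

2.67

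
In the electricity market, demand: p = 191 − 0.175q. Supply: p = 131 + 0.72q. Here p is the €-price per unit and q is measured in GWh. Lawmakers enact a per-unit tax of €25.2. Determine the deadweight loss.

Competitive equilibrium: 191 − 0.175q = 131 + 0.72q → q* = 67.0391, p* = 179.2682.
With the tax, the buyer price exceeds the seller price by 25.2: (191 − 0.175q) − (131 + 0.72q) = 25.2 → q' = 38.8827.
Δq = 67.0391 − 38.8827 = 28.1564; the wedge equals the tax, 25.2.
DWL = ½ × 28.1564 × 25.2 = €354.77.

€354.77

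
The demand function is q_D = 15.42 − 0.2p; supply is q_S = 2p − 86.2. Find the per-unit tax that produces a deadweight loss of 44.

In inverse form: demand p = 77.1 − 5q, supply p = 43.1 + 0.5q.
Competitive equilibrium: 77.1 − 5q = 43.1 + 0.5q → q* = 6.1818, p* = 46.1909.
A tax t gives Δq = t/5.5 and wedge t, so DWL = t²/11.
t²/11 = 44 → t² = 484 → t = 22.

22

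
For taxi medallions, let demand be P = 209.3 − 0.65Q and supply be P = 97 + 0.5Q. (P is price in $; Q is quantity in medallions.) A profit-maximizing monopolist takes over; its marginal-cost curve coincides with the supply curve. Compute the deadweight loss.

Competitive equilibrium: 209.3 − 0.65Q = 97 + 0.5Q → Q* = 97.6522, P* = 145.8261.
Marginal revenue: MR = 209.3 − 1.3Q. Set MR = MC: 209.3 − 1.3Q = 97 + 0.5Q → Q_m = 62.3889.
Price P_m = 209.3 − 0.65·62.3889 = 168.7472; MC(Q_m) = 97 + 0.5·62.3889 = 128.1945.
Competitive Q* = 97.6522, so ΔQ = 35.2633; wedge = 168.7472 − 128.1945 = 40.5527.
DWL = ½ × 35.2633 × 40.5527 = $715.01.

$715.01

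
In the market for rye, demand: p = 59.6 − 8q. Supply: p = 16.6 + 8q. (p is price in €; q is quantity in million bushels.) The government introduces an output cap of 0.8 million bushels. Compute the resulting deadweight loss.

Competitive equilibrium: 59.6 − 8q = 16.6 + 8q → q* = 2.6875, p* = 38.1.
At q = 0.8: demand price = 59.6 − 8·0.8 = 53.2; supply price = 16.6 + 8·0.8 = 23.
Δq = 2.6875 − 0.8 = 1.8875; wedge = 53.2 − 23 = 30.2.
Deadweight loss = ½ × 1.8875 × 30.2 = €28.50 million.

€28.50 million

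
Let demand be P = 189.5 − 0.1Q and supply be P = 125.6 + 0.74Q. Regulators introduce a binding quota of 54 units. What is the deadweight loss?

204.60

Competitive equilibrium: 189.5 − 0.1Q = 125.6 + 0.74Q → Q* = 76.0714, P* = 181.8929.
At Q = 54: demand price = 189.5 − 0.1·54 = 184.1; supply price = 125.6 + 0.74·54 = 165.56.
ΔQ = 76.0714 − 54 = 22.0714; wedge = 184.1 − 165.56 = 18.54.
DWL = ½ × 22.0714 × 18.54 = 204.60.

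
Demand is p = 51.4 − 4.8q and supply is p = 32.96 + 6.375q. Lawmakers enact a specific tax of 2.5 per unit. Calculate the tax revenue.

3.57

Competitive equilibrium: 51.4 − 4.8q = 32.96 + 6.375q → q* = 1.6501, p* = 43.4795.
With the tax, the buyer price exceeds the seller price by 2.5: (51.4 − 4.8q) − (32.96 + 6.375q) = 2.5 → q' = 1.4264.
Tax revenue = 2.5 × 1.4264 = 3.57.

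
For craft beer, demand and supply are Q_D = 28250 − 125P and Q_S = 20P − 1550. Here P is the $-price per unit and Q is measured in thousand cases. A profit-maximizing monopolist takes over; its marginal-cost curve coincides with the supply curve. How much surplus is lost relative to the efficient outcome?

In inverse form: demand P = 226 − 0.008Q, supply P = 77.5 + 0.05Q.
Competitive equilibrium: 226 − 0.008Q = 77.5 + 0.05Q → Q* = 2560.3448, P* = 205.5172.
Marginal revenue: MR = 226 − 0.016Q. Set MR = MC: 226 − 0.016Q = 77.5 + 0.05Q → Q_m = 2250.
Price P_m = 226 − 0.008·2250 = 208; MC(Q_m) = 77.5 + 0.05·2250 = 190.
Competitive Q* = 2560.3448, so ΔQ = 310.3448; wedge = 208 − 190 = 18.
DWL = ½ × 310.3448 × 18 = $2793.10 thousand.

$2793.10 thousand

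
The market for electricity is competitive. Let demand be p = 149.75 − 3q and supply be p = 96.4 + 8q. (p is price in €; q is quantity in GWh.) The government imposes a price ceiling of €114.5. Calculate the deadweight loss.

Competitive equilibrium: 149.75 − 3q = 96.4 + 8q → q* = 4.85, p* = 135.2.
At the ceiling p = 114.5, quantity supplied = (114.5 − 96.4)/8 = 2.2625.
Willingness to pay at q' = 2.2625: 149.75 − 3·2.2625 = 142.9625.
Δq = 4.85 − 2.2625 = 2.5875; wedge = 142.9625 − 114.5 = 28.4625.
The triangle = ½ × 2.5875 × 28.4625 = €36.82.

€36.82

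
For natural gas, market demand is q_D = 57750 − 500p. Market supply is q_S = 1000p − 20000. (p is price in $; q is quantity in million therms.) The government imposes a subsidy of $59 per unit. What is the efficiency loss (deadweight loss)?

$580166.67 million

In inverse form: demand p = 115.5 − 0.002q, supply p = 20 + 0.001q.
Competitive equilibrium: 115.5 − 0.002q = 20 + 0.001q → q* = 31833.3333, p* = 51.8333.
The subsidy lowers effective supply by 59: p = 0.001q − 39.
New quantity: 115.5 − 0.002q = 0.001q − 39 → q' = 51500.
Overproduction Δq = 51500 − 31833.3333 = 19666.6667; wedge = subsidy = 59.
The triangle = ½ × 19666.6667 × 59 = $580166.67 million.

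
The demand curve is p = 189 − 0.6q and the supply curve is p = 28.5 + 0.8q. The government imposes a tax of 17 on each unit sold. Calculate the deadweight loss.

103.21

Competitive equilibrium: 189 − 0.6q = 28.5 + 0.8q → q* = 114.6429, p* = 120.2143.
With the tax, the buyer price exceeds the seller price by 17: (189 − 0.6q) − (28.5 + 0.8q) = 17 → q' = 102.5.
Δq = 114.6429 − 102.5 = 12.1429; the wedge equals the tax, 17.
Welfare loss = ½ × 12.1429 × 17 = 103.21.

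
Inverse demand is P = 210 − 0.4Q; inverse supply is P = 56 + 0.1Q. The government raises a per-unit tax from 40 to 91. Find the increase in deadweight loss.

6681

Competitive equilibrium: 210 − 0.4Q = 56 + 0.1Q → Q* = 308, P* = 86.8.
For a per-unit tax t: ΔQ = t/0.5, so DWL = ½·t·(t/0.5) = t²/1.
At t = 40: DWL = 1600. At t = 91: DWL = 8281.
Increase = 8281 − 1600 = 6681.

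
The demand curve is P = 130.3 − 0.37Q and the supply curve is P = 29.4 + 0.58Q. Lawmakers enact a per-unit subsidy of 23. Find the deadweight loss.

Competitive equilibrium: 130.3 − 0.37Q = 29.4 + 0.58Q → Q* = 106.2105, P* = 91.0021.
The subsidy lowers effective supply by 23: P = 6.4 + 0.58Q.
New quantity: 130.3 − 0.37Q = 6.4 + 0.58Q → Q' = 130.4211.
Overproduction ΔQ = 130.4211 − 106.2105 = 24.2106; wedge = subsidy = 23.
Deadweight loss = ½ × 24.2106 × 23 = 278.42.

278.42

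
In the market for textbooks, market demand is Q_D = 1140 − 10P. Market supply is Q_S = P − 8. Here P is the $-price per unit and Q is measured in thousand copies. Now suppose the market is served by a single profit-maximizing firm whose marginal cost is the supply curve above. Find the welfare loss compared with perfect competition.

$35.47 thousand

In inverse form: demand P = 114 − 0.1Q, supply P = 8 + Q.
Competitive equilibrium: 114 − 0.1Q = 8 + Q → Q* = 96.3636, P* = 104.3636.
Marginal revenue: MR = 114 − 0.2Q. Set MR = MC: 114 − 0.2Q = 8 + Q → Q_m = 88.3333.
Price P_m = 114 − 0.1·88.3333 = 105.1667; MC(Q_m) = 8 + 1·88.3333 = 96.3333.
Competitive Q* = 96.3636, so ΔQ = 8.0303; wedge = 105.1667 − 96.3333 = 8.8334.
Welfare loss = ½ × 8.0303 × 8.8334 = $35.47 thousand.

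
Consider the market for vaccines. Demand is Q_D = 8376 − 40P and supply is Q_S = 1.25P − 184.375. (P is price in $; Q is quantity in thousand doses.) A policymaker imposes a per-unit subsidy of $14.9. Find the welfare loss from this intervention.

In inverse form: demand P = 209.4 − 0.025Q, supply P = 147.5 + 0.8Q.
Competitive equilibrium: 209.4 − 0.025Q = 147.5 + 0.8Q → Q* = 75.0303, P* = 207.5242.
The subsidy lowers effective supply by 14.9: P = 132.6 + 0.8Q.
New quantity: 209.4 − 0.025Q = 132.6 + 0.8Q → Q' = 93.0909.
Overproduction ΔQ = 93.0909 − 75.0303 = 18.0606; wedge = subsidy = 14.9.
DWL = ½ × 18.0606 × 14.9 = $134.55 thousand.

$134.55 thousand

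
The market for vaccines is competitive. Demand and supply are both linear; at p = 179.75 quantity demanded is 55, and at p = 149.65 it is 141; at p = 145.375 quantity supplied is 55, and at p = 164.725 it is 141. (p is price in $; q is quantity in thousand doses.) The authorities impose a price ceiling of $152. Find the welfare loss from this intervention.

Demand slope = (149.65 − 179.75)/(141 − 55) = −0.35, so p = 199 − 0.35q.
Supply slope = (164.725 − 145.375)/(141 − 55) = 0.225, so p = 133 + 0.225q.
Competitive equilibrium: 199 − 0.35q = 133 + 0.225q → q* = 114.7826, p* = 158.8261.
At the ceiling p = 152, quantity supplied = (152 − 133)/0.225 = 84.4444.
Willingness to pay at q' = 84.4444: 199 − 0.35·84.4444 = 169.4445.
Δq = 114.7826 − 84.4444 = 30.3382; wedge = 169.4445 − 152 = 17.4445.
Welfare loss = ½ × 30.3382 × 17.4445 = $264.62 thousand.

$264.62 thousand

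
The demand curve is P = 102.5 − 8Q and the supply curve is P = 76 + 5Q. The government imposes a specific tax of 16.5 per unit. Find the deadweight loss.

Competitive equilibrium: 102.5 − 8Q = 76 + 5Q → Q* = 2.0385, P* = 86.1923.
With the tax, the buyer price exceeds the seller price by 16.5: (102.5 − 8Q) − (76 + 5Q) = 16.5 → Q' = 0.7692.
ΔQ = 2.0385 − 0.7692 = 1.2693; the wedge equals the tax, 16.5.
DWL = ½ × 1.2693 × 16.5 = 10.47.

10.47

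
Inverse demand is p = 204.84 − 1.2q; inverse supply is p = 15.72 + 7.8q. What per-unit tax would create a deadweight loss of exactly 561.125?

100.5

Competitive equilibrium: 204.84 − 1.2q = 15.72 + 7.8q → q* = 21.0133, p* = 179.624.
A tax t gives Δq = t/9 and wedge t, so DWL = t²/18.
t²/18 = 561.125 → t² = 10100.25 → t = 100.5.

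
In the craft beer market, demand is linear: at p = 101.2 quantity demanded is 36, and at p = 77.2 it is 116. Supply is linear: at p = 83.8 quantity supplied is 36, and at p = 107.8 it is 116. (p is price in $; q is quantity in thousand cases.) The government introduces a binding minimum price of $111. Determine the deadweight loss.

$1140.83 thousand

Demand slope = (77.2 − 101.2)/(116 − 36) = −0.3, so p = 112 − 0.3q.
Supply slope = (107.8 − 83.8)/(116 − 36) = 0.3, so p = 73 + 0.3q.
Competitive equilibrium: 112 − 0.3q = 73 + 0.3q → q* = 65, p* = 92.5.
At the floor p = 111, quantity demanded = (112 − 111)/0.3 = 3.3333.
Sellers' marginal cost at q' = 3.3333: 73 + 0.3·3.3333 = 74.
Δq = 65 − 3.3333 = 61.6667; wedge = 111 − 74 = 37.
Welfare loss = ½ × 61.6667 × 37 = $1140.83 thousand.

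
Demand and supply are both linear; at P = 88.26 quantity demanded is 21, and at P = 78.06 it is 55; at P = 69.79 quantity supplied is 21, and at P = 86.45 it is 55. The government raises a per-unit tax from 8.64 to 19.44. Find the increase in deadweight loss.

Demand slope = (78.06 − 88.26)/(55 − 21) = −0.3, so P = 94.56 − 0.3Q.
Supply slope = (86.45 − 69.79)/(55 − 21) = 0.49, so P = 59.5 + 0.49Q.
Competitive equilibrium: 94.56 − 0.3Q = 59.5 + 0.49Q → Q* = 44.3797, P* = 81.2461.
For a per-unit tax t: ΔQ = t/0.79, so DWL = ½·t·(t/0.79) = t²/1.58.
At t = 8.64: DWL = 47.247. At t = 19.44: DWL = 239.186.
Increase = 239.186 − 47.247 = 191.94.

191.94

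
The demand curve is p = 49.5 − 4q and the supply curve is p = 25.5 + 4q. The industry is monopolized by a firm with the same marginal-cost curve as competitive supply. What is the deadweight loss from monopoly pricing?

Competitive equilibrium: 49.5 − 4q = 25.5 + 4q → q* = 3, p* = 37.5.
Marginal revenue: MR = 49.5 − 8q. Set MR = MC: 49.5 − 8q = 25.5 + 4q → q_m = 2.
Price p_m = 49.5 − 4·2 = 41.5; MC(q_m) = 25.5 + 4·2 = 33.5.
Competitive q* = 3, so Δq = 1; wedge = 41.5 − 33.5 = 8.
Welfare loss = ½ × 1 × 8 = 4.

4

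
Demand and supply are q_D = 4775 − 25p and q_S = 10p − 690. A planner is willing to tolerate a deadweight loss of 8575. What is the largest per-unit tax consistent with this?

49

In inverse form: demand p = 191 − 0.04q, supply p = 69 + 0.1q.
Competitive equilibrium: 191 − 0.04q = 69 + 0.1q → q* = 871.4286, p* = 156.1429.
A tax t gives Δq = t/0.14 and wedge t, so DWL = t²/0.28.
t²/0.28 = 8575 → t² = 2401 → t = 49.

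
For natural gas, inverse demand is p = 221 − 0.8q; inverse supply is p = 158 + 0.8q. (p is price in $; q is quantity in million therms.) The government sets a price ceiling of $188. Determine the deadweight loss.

$2.81 million

Competitive equilibrium: 221 − 0.8q = 158 + 0.8q → q* = 39.375, p* = 189.5.
At the ceiling p = 188, quantity supplied = (188 − 158)/0.8 = 37.5.
Willingness to pay at q' = 37.5: 221 − 0.8·37.5 = 191.
Δq = 39.375 − 37.5 = 1.875; wedge = 191 − 188 = 3.
DWL = ½ × 1.875 × 3 = $2.81 million.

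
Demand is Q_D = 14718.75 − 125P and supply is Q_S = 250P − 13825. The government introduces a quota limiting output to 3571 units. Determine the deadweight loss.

16003.40

In inverse form: demand P = 117.75 − 0.008Q, supply P = 55.3 + 0.004Q.
Competitive equilibrium: 117.75 − 0.008Q = 55.3 + 0.004Q → Q* = 5204.1667, P* = 76.1167.
At Q = 3571: demand price = 117.75 − 0.008·3571 = 89.182; supply price = 55.3 + 0.004·3571 = 69.584.
ΔQ = 5204.1667 − 3571 = 1633.1667; wedge = 89.182 − 69.584 = 19.598.
Welfare loss = ½ × 1633.1667 × 19.598 = 16003.40.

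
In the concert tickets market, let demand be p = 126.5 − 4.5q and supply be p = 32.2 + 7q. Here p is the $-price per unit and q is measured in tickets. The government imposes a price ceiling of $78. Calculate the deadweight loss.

Competitive equilibrium: 126.5 − 4.5q = 32.2 + 7q → q* = 8.2, p* = 89.6.
At the ceiling p = 78, quantity supplied = (78 − 32.2)/7 = 6.5429.
Willingness to pay at q' = 6.5429: 126.5 − 4.5·6.5429 = 97.057.
Δq = 8.2 − 6.5429 = 1.6571; wedge = 97.057 − 78 = 19.057.
Welfare loss = ½ × 1.6571 × 19.057 = $15.79.

$15.79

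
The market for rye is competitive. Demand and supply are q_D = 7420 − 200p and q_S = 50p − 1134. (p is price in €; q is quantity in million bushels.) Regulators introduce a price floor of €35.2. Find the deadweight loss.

€484.128 million

In inverse form: demand p = 37.1 − 0.005q, supply p = 22.68 + 0.02q.
Competitive equilibrium: 37.1 − 0.005q = 22.68 + 0.02q → q* = 576.8, p* = 34.216.
At the floor p = 35.2, quantity demanded = (37.1 − 35.2)/0.005 = 380.
Sellers' marginal cost at q' = 380: 22.68 + 0.02·380 = 30.28.
Δq = 576.8 − 380 = 196.8; wedge = 35.2 − 30.28 = 4.92.
Welfare loss = ½ × 196.8 × 4.92 = €484.128 million.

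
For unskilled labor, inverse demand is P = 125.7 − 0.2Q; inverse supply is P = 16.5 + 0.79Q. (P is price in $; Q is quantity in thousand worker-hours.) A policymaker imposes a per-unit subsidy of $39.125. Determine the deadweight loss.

$773.11 thousand

Competitive equilibrium: 125.7 − 0.2Q = 16.5 + 0.79Q → Q* = 110.303, P* = 103.6394.
The subsidy lowers effective supply by 39.125: P = 0.79Q − 22.625.
New quantity: 125.7 − 0.2Q = 0.79Q − 22.625 → Q' = 149.8232.
Overproduction ΔQ = 149.8232 − 110.303 = 39.5202; wedge = subsidy = 39.125.
Welfare loss = ½ × 39.5202 × 39.125 = $773.11 thousand.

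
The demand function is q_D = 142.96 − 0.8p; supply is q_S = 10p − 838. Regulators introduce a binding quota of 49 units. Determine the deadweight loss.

306.13

In inverse form: demand p = 178.7 − 1.25q, supply p = 83.8 + 0.1q.
Competitive equilibrium: 178.7 − 1.25q = 83.8 + 0.1q → q* = 70.2963, p* = 90.8296.
At q = 49: demand price = 178.7 − 1.25·49 = 117.45; supply price = 83.8 + 0.1·49 = 88.7.
Δq = 70.2963 − 49 = 21.2963; wedge = 117.45 − 88.7 = 28.75.
The triangle = ½ × 21.2963 × 28.75 = 306.13.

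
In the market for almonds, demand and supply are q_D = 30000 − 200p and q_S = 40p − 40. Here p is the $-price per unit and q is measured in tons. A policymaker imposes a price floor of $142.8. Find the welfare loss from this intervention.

$186560.67

In inverse form: demand p = 150 − 0.005q, supply p = 1 + 0.025q.
Competitive equilibrium: 150 − 0.005q = 1 + 0.025q → q* = 4966.6667, p* = 125.1667.
At the floor p = 142.8, quantity demanded = (150 − 142.8)/0.005 = 1440.
Sellers' marginal cost at q' = 1440: 1 + 0.025·1440 = 37.
Δq = 4966.6667 − 1440 = 3526.6667; wedge = 142.8 − 37 = 105.8.
Welfare loss = ½ × 3526.6667 × 105.8 = $186560.67.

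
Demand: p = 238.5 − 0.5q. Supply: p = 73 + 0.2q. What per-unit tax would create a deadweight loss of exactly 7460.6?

102.2

Competitive equilibrium: 238.5 − 0.5q = 73 + 0.2q → q* = 236.4286, p* = 120.2857.
A tax t gives Δq = t/0.7 and wedge t, so DWL = t²/1.4.
t²/1.4 = 7460.6 → t² = 10444.84 → t = 102.2.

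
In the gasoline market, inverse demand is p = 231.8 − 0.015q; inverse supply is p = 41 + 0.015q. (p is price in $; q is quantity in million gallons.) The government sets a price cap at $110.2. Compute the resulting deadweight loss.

$45762.67 million

Competitive equilibrium: 231.8 − 0.015q = 41 + 0.015q → q* = 6360, p* = 136.4.
At the ceiling p = 110.2, quantity supplied = (110.2 − 41)/0.015 = 4613.3333.
Willingness to pay at q' = 4613.3333: 231.8 − 0.015·4613.3333 = 162.6.
Δq = 6360 − 4613.3333 = 1746.6667; wedge = 162.6 − 110.2 = 52.4.
The triangle = ½ × 1746.6667 × 52.4 = $45762.67 million.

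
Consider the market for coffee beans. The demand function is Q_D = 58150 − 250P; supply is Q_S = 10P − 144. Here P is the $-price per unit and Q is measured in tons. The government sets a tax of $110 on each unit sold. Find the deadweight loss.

$58173.08

In inverse form: demand P = 232.6 − 0.004Q, supply P = 14.4 + 0.1Q.
Competitive equilibrium: 232.6 − 0.004Q = 14.4 + 0.1Q → Q* = 2098.0769, P* = 224.2077.
With the tax, the buyer price exceeds the seller price by 110: (232.6 − 0.004Q) − (14.4 + 0.1Q) = 110 → Q' = 1040.3846.
ΔQ = 2098.0769 − 1040.3846 = 1057.6923; the wedge equals the tax, 110.
Welfare loss = ½ × 1057.6923 × 110 = $58173.08.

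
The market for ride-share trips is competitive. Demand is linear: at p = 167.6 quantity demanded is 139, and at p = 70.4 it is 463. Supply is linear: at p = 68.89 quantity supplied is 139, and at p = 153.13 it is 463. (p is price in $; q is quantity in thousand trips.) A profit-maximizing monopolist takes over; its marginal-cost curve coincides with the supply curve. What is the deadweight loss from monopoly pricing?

Demand slope = (70.4 − 167.6)/(463 − 139) = −0.3, so p = 209.3 − 0.3q.
Supply slope = (153.13 − 68.89)/(463 − 139) = 0.26, so p = 32.75 + 0.26q.
Competitive equilibrium: 209.3 − 0.3q = 32.75 + 0.26q → q* = 315.2679, p* = 114.7196.
Marginal revenue: MR = 209.3 − 0.6q. Set MR = MC: 209.3 − 0.6q = 32.75 + 0.26q → q_m = 205.2907.
Price p_m = 209.3 − 0.3·205.2907 = 147.7128; MC(q_m) = 32.75 + 0.26·205.2907 = 86.1256.
Competitive q* = 315.2679, so Δq = 109.9772; wedge = 147.7128 − 86.1256 = 61.5872.
Welfare loss = ½ × 109.9772 × 61.5872 = $3386.59 thousand.

$3386.59 thousand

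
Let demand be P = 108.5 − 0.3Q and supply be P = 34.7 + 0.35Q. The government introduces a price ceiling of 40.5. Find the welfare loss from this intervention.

Competitive equilibrium: 108.5 − 0.3Q = 34.7 + 0.35Q → Q* = 113.5385, P* = 74.4385.
At the ceiling P = 40.5, quantity supplied = (40.5 − 34.7)/0.35 = 16.5714.
Willingness to pay at Q' = 16.5714: 108.5 − 0.3·16.5714 = 103.5286.
ΔQ = 113.5385 − 16.5714 = 96.9671; wedge = 103.5286 − 40.5 = 63.0286.
Welfare loss = ½ × 96.9671 × 63.0286 = 3055.85.

3055.85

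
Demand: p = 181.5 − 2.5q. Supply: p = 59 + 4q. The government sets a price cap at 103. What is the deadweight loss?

Competitive equilibrium: 181.5 − 2.5q = 59 + 4q → q* = 18.8462, p* = 134.3846.
At the ceiling p = 103, quantity supplied = (103 − 59)/4 = 11.
Willingness to pay at q' = 11: 181.5 − 2.5·11 = 154.
Δq = 18.8462 − 11 = 7.8462; wedge = 154 − 103 = 51.
Welfare loss = ½ × 7.8462 × 51 = 200.08.

200.08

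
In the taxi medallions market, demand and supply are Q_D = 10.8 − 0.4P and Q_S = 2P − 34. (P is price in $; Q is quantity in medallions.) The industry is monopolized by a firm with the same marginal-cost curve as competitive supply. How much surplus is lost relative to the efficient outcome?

$3.44

In inverse form: demand P = 27 − 2.5Q, supply P = 17 + 0.5Q.
Competitive equilibrium: 27 − 2.5Q = 17 + 0.5Q → Q* = 3.3333, P* = 18.6667.
Marginal revenue: MR = 27 − 5Q. Set MR = MC: 27 − 5Q = 17 + 0.5Q → Q_m = 1.8182.
Price P_m = 27 − 2.5·1.8182 = 22.4545; MC(Q_m) = 17 + 0.5·1.8182 = 17.9091.
Competitive Q* = 3.3333, so ΔQ = 1.5151; wedge = 22.4545 − 17.9091 = 4.5454.
Deadweight loss = ½ × 1.5151 × 4.5454 = $3.44.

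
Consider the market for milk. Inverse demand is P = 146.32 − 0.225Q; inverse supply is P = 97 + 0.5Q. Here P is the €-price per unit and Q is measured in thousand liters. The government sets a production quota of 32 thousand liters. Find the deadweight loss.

Competitive equilibrium: 146.32 − 0.225Q = 97 + 0.5Q → Q* = 68.0276, P* = 131.0138.
At Q = 32: demand price = 146.32 − 0.225·32 = 139.12; supply price = 97 + 0.5·32 = 113.
ΔQ = 68.0276 − 32 = 36.0276; wedge = 139.12 − 113 = 26.12.
DWL = ½ × 36.0276 × 26.12 = €470.52 thousand.

€470.52 thousand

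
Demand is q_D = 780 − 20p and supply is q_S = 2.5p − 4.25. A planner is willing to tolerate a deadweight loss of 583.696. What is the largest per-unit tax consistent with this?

In inverse form: demand p = 39 − 0.05q, supply p = 1.7 + 0.4q.
Competitive equilibrium: 39 − 0.05q = 1.7 + 0.4q → q* = 82.8889, p* = 34.8556.
A tax t gives Δq = t/0.45 and wedge t, so DWL = t²/0.9.
t²/0.9 = 583.696 → t² = 525.3264 → t = 22.92.

22.92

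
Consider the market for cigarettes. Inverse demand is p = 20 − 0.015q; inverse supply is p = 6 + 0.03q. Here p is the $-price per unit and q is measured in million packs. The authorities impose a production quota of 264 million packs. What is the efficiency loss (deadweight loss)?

$49.94 million

Competitive equilibrium: 20 − 0.015q = 6 + 0.03q → q* = 311.1111, p* = 15.3333.
At q = 264: demand price = 20 − 0.015·264 = 16.04; supply price = 6 + 0.03·264 = 13.92.
Δq = 311.1111 − 264 = 47.1111; wedge = 16.04 − 13.92 = 2.12.
Deadweight loss = ½ × 47.1111 × 2.12 = $49.94 million.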